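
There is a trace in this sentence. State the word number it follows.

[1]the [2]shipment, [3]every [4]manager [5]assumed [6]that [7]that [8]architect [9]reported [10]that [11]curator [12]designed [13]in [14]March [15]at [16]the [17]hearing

The displaced element is "the shipment" (word 2).
It is linked across 2 clause boundaries (that → Ø).
It functions as the direct object of "designed", so the gap sits immediately after word 12 ("designed").
Base order: Every manager assumed that that architect reported that curator designed the shipment in March at the hearing.

12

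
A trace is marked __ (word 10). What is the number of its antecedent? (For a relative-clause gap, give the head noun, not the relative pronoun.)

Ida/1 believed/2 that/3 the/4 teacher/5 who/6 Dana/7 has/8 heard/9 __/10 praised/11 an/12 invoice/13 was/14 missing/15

5

The gap at 10 is the subject of "praised", inside a relative clause.
The relative pronoun is "who" (word 6); it is bound by the head noun immediately before it.
Its filler is the head noun "teacher", at word 5.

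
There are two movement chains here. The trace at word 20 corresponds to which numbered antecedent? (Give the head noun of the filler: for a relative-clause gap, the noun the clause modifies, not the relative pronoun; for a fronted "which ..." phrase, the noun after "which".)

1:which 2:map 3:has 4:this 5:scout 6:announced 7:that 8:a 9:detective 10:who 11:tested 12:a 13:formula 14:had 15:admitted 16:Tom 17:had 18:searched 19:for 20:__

The marked gap is the object of the preposition "for" of "searched".
Its filler is the fronted wh-phrase "which map", at word 2.
(The other dependency links word 9 to a gap after word 10.)

2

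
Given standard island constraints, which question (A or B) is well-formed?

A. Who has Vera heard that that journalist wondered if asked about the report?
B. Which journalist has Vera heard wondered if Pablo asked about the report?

B

In A, the wh-phrase is extracted from inside a wh-island (introduced by "if"), which blocks movement.
In B, the extraction path crosses only that-complement boundaries, which are transparent.
So B is grammatical.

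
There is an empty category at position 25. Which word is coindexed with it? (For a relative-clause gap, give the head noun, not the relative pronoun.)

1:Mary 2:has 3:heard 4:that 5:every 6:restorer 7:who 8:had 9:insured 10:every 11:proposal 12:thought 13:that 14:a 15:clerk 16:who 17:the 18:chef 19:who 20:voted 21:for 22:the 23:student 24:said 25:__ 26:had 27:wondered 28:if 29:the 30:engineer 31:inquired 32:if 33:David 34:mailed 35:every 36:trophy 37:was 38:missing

15

The gap at 25 is the subject of "wondered", inside a relative clause.
The relative pronoun is "who" (word 16); it is bound by the head noun immediately before it.
Its filler is the head noun "clerk", at word 15.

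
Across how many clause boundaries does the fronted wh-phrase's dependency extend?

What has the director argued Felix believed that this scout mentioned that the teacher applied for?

3

"what" is extracted from the PP object of "applied".
Boundaries crossed, outermost first: [Ø], [that], [that] — 3 in total.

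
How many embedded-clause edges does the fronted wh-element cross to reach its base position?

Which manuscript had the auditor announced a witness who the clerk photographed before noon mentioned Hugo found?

"which manuscript" is extracted from the object of "found".
Boundaries crossed, outermost first: [Ø], [Ø] — 2 in total.

2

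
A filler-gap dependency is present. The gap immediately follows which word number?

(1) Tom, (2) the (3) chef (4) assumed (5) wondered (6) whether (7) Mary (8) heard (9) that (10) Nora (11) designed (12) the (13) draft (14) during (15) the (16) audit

The displaced element is "Tom" (word 1).
It is linked across 1 clause boundary (Ø).
It functions as the subject of "wondered", so the gap sits immediately after word 4 ("assumed").
Base order: The chef assumed Tom wondered whether Mary heard that Nora designed the draft during the audit.

4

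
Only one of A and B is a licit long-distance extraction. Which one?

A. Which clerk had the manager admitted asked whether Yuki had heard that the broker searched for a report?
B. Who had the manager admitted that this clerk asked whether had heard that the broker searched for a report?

In B, the wh-phrase is extracted from inside a wh-island (introduced by "whether"), which blocks movement.
In A, the extraction path crosses only that-complement boundaries, which are transparent.
So A is grammatical.

A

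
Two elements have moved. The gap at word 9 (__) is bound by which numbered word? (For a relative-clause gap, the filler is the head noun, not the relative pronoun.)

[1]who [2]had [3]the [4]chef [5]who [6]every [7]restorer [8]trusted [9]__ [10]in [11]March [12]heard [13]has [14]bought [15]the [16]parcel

4

The marked gap is inside the relative clause, the direct object of "trusted".
Its filler is the head noun "chef" (via "who"), at word 4.
(The other dependency links word 1 to a gap after word 12.)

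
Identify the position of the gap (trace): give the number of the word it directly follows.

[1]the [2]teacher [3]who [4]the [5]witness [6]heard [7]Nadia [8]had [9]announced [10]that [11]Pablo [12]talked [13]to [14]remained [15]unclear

The displaced element is "the teacher" (word 2).
It is linked across 2 clause boundaries (Ø → that).
It functions as the object of the preposition "to" of "talked", so the gap sits immediately after word 13 ("to").
Base order: The witness heard Nadia had announced that Pablo talked to the teacher.

13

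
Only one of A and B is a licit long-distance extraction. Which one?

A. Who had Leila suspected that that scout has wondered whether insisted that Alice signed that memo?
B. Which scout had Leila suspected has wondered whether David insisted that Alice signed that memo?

In A, the wh-phrase is extracted from inside a wh-island (introduced by "whether"), which blocks movement.
In B, the extraction path crosses only that-complement boundaries, which are transparent.
So B is grammatical.

B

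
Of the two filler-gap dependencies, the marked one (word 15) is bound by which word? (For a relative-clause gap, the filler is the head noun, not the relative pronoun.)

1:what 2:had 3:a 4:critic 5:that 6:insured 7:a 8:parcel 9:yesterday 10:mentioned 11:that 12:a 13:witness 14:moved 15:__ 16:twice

The marked gap is the direct object of "moved".
Its filler is the fronted wh-phrase "what", at word 1.
(The other dependency links word 4 to a gap after word 5.)

1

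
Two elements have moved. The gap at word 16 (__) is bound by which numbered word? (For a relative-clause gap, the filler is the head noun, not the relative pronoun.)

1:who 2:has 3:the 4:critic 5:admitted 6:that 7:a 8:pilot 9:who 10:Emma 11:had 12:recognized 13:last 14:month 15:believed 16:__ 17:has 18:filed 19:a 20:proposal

1

The marked gap is the subject of "filed".
Its filler is the fronted wh-phrase "who", at word 1.
(The other dependency links word 8 to a gap after word 12.)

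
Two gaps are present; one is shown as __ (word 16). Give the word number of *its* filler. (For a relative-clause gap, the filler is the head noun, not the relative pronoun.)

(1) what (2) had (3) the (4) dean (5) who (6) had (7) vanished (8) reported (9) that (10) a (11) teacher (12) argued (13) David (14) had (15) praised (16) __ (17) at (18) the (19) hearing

The marked gap is the direct object of "praised".
Its filler is the fronted wh-phrase "what", at word 1.
(The other dependency links word 4 to a gap after word 5.)

1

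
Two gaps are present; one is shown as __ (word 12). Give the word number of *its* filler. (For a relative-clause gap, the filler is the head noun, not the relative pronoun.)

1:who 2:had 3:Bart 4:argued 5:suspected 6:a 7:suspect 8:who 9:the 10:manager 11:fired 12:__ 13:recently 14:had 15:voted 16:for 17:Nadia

The marked gap is inside the relative clause, the direct object of "fired".
Its filler is the head noun "suspect" (via "who"), at word 7.
(The other dependency links word 1 to a gap after word 4.)

7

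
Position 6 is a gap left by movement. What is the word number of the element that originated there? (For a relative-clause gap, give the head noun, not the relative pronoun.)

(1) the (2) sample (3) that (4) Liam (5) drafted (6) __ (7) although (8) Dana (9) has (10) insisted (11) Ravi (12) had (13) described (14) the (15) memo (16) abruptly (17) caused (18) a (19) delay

The gap at 6 is the object of "drafted", inside a relative clause.
The relative pronoun is "that" (word 3); it is bound by the head noun immediately before it.
Its filler is the head noun "sample", at word 2.

2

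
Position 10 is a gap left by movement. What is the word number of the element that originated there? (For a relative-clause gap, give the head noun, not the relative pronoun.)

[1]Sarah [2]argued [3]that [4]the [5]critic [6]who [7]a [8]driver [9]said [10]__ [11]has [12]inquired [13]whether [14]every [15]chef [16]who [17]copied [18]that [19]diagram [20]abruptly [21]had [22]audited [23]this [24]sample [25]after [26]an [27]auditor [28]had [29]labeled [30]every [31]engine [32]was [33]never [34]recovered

5

The gap at 10 is the subject of "inquired", inside a relative clause.
The relative pronoun is "who" (word 6); it is bound by the head noun immediately before it.
Its filler is the head noun "critic", at word 5.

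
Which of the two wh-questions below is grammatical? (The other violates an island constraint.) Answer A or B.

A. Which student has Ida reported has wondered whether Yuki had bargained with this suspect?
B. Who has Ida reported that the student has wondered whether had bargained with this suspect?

A

In B, the wh-phrase is extracted from inside a wh-island (introduced by "whether"), which blocks movement.
In A, the extraction path crosses only that-complement boundaries, which are transparent.
So A is grammatical.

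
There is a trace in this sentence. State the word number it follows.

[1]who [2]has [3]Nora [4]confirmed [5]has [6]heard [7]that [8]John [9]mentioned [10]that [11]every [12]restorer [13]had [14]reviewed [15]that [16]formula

The displaced element is "who" (word 1).
It is linked across 1 clause boundary (Ø).
It functions as the subject of "heard", so the gap sits immediately after word 4 ("confirmed").
Base order: Nora has confirmed that who has heard that John mentioned that every restorer had reviewed that formula.

4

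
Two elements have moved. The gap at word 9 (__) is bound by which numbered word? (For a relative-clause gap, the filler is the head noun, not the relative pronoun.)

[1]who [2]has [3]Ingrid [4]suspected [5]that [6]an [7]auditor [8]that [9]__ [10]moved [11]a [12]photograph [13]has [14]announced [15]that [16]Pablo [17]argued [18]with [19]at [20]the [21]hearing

7

The marked gap is inside the relative clause, the subject of "moved".
Its filler is the head noun "auditor" (via "that"), at word 7.
(The other dependency links word 1 to a gap after word 18.)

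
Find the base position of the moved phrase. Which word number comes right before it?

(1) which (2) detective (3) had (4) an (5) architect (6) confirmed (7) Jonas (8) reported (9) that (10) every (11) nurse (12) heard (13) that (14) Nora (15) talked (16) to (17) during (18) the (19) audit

The displaced element is "which detective" (word 2).
It is linked across 3 clause boundaries (Ø → that → that).
It functions as the object of the preposition "to" of "talked", so the gap sits immediately after word 16 ("to").
Base order: An architect had confirmed Jonas reported that every nurse heard that Nora talked to which detective during the audit.

16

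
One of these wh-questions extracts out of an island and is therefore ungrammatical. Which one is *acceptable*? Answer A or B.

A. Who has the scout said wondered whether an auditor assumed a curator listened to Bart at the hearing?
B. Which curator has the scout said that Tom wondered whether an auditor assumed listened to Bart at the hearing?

In B, the wh-phrase is extracted from inside a wh-island (introduced by "whether"), which blocks movement.
In A, the extraction path crosses only that-complement boundaries, which are transparent.
So A is grammatical.

A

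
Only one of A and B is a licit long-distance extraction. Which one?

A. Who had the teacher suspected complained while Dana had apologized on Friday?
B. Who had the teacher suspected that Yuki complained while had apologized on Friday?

In B, the wh-phrase is extracted from inside an adjunct island (introduced by "while"), which blocks movement.
In A, the extraction path crosses only that-complement boundaries, which are transparent.
So A is grammatical.

A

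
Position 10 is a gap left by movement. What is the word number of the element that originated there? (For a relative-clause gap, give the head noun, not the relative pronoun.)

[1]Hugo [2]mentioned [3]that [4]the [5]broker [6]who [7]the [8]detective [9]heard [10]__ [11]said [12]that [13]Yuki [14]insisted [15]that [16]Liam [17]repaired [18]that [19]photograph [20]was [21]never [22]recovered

5

The gap at 10 is the subject of "said", inside a relative clause.
The relative pronoun is "who" (word 6); it is bound by the head noun immediately before it.
Its filler is the head noun "broker", at word 5.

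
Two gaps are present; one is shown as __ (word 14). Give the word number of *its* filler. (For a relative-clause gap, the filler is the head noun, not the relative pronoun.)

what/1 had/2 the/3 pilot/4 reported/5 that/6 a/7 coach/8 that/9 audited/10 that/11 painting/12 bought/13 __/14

1

The marked gap is the direct object of "bought".
Its filler is the fronted wh-phrase "what", at word 1.
(The other dependency links word 8 to a gap after word 9.)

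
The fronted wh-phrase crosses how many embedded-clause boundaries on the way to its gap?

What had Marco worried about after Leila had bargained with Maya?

0

"what" originates inside the matrix clause — no clause boundary is crossed.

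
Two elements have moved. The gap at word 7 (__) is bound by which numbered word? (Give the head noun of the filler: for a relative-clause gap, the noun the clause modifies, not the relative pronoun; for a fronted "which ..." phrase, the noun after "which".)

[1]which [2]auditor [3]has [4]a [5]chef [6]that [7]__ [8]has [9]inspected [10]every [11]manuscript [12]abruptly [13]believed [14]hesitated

The marked gap is inside the relative clause, the subject of "inspected".
Its filler is the head noun "chef" (via "that"), at word 5.
(The other dependency links word 2 to a gap after word 13.)

5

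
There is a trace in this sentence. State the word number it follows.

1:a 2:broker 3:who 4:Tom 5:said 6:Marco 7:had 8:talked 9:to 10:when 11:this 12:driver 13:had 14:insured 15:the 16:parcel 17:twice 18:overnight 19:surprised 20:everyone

The displaced element is "a broker" (word 2).
It is linked across 1 clause boundary (Ø).
It functions as the object of the preposition "to" of "talked", so the gap sits immediately after word 9 ("to").
Base order: Tom said Marco had talked to a broker when this driver had insured the parcel twice overnight.

9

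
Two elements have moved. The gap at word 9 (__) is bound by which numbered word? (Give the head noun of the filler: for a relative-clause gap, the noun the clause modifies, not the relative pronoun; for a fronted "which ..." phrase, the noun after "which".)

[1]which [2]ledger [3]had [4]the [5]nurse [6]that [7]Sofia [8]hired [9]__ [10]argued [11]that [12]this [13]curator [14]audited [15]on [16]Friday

The marked gap is inside the relative clause, the direct object of "hired".
Its filler is the head noun "nurse" (via "that"), at word 5.
(The other dependency links word 2 to a gap after word 14.)

5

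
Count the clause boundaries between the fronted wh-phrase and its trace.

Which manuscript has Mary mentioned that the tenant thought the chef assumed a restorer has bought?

"which manuscript" is extracted from the object of "bought".
Boundaries crossed, outermost first: [that], [Ø], [Ø] — 3 in total.

3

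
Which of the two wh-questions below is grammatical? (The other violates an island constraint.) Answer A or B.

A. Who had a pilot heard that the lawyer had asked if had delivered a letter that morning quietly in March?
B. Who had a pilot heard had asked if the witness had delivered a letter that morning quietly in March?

In A, the wh-phrase is extracted from inside a wh-island (introduced by "if"), which blocks movement.
In B, the extraction path crosses only that-complement boundaries, which are transparent.
So B is grammatical.

B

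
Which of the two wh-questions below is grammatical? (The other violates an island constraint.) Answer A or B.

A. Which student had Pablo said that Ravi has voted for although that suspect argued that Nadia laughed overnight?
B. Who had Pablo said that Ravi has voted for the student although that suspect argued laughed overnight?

In B, the wh-phrase is extracted from inside an adjunct island (introduced by "although"), which blocks movement.
In A, the extraction path crosses only that-complement boundaries, which are transparent.
So A is grammatical.

A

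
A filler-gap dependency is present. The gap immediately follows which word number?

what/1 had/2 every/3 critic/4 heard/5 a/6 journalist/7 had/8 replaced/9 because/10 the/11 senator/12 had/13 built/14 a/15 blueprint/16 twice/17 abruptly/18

The displaced element is "what" (word 1).
It is linked across 1 clause boundary (Ø).
It functions as the direct object of "replaced", so the gap sits immediately after word 9 ("replaced").
Base order: Every critic had heard a journalist had replaced what because the senator had built a blueprint twice abruptly.

9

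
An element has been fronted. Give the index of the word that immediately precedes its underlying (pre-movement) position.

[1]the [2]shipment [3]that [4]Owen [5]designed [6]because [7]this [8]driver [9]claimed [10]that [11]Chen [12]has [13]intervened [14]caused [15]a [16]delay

The displaced element is "the shipment" (word 2).
It functions as the direct object of "designed", so the gap sits immediately after word 5 ("designed").
Base order: Owen designed the shipment because this driver claimed that Chen has intervened.

5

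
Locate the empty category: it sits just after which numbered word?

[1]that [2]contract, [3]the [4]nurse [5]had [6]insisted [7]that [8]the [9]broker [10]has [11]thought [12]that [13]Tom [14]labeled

The displaced element is "that contract" (word 2).
It is linked across 2 clause boundaries (that → that).
It functions as the direct object of "labeled", so the gap sits immediately after word 14 ("labeled").
Base order: The nurse had insisted that the broker has thought that Tom labeled that contract.

14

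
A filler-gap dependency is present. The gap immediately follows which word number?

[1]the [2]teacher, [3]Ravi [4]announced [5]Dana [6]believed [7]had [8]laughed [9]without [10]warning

The displaced element is "the teacher" (word 2).
It is linked across 2 clause boundaries (Ø → Ø).
It functions as the subject of "laughed", so the gap sits immediately after word 6 ("believed").
Base order: Ravi announced Dana believed that the teacher had laughed without warning.

6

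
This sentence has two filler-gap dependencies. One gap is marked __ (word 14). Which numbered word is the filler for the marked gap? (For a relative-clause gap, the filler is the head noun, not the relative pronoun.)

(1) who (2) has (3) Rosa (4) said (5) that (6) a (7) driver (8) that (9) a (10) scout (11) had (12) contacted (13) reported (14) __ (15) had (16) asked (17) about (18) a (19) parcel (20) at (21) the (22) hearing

The marked gap is the subject of "asked".
Its filler is the fronted wh-phrase "who", at word 1.
(The other dependency links word 7 to a gap after word 12.)

1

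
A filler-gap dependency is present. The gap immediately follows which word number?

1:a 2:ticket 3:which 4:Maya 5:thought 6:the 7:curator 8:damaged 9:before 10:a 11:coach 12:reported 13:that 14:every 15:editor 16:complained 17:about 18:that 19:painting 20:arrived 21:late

The displaced element is "a ticket" (word 2).
It is linked across 1 clause boundary (Ø).
It functions as the direct object of "damaged", so the gap sits immediately after word 8 ("damaged").
Base order: Maya thought the curator damaged a ticket before a coach reported that every editor complained about that painting.

8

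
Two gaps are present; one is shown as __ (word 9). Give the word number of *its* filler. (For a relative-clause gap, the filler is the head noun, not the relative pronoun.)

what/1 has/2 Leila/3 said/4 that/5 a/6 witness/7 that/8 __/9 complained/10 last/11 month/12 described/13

The marked gap is inside the relative clause, the subject of "complained".
Its filler is the head noun "witness" (via "that"), at word 7.
(The other dependency links word 1 to a gap after word 13.)

7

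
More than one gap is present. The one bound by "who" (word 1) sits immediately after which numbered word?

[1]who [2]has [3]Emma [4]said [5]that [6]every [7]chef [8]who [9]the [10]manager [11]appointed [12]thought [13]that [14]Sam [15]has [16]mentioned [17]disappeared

The displaced element is "who" (word 1).
It is linked across 3 clause boundaries (that → that → Ø).
It functions as the subject of "disappeared", so the gap sits immediately after word 16 ("mentioned").
Base order: Emma has said that every chef who the manager appointed thought that Sam has mentioned who disappeared.

16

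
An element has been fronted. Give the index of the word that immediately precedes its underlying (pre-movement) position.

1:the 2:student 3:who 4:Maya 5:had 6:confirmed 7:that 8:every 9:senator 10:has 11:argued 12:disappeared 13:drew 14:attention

11

The displaced element is "the student" (word 2).
It is linked across 2 clause boundaries (that → Ø).
It functions as the subject of "disappeared", so the gap sits immediately after word 11 ("argued").
Base order: Maya had confirmed that every senator has argued the student disappeared.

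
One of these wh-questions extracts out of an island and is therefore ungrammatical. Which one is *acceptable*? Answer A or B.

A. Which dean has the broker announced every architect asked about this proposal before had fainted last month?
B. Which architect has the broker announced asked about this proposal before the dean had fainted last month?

In A, the wh-phrase is extracted from inside an adjunct island (introduced by "before"), which blocks movement.
In B, the extraction path crosses only that-complement boundaries, which are transparent.
So B is grammatical.

B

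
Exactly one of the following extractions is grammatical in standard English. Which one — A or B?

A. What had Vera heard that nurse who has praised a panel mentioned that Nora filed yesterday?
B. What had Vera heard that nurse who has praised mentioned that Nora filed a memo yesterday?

A

In B, the wh-phrase is extracted from inside a complex-NP island (relative clause) (introduced by "who"), which blocks movement.
In A, the extraction path crosses only that-complement boundaries, which are transparent.
So A is grammatical.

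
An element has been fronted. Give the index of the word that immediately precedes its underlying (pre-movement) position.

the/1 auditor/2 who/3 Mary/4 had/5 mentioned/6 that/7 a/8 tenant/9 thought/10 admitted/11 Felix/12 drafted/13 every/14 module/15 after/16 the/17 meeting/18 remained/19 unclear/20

10

The displaced element is "the auditor" (word 2).
It is linked across 2 clause boundaries (that → Ø).
It functions as the subject of "admitted", so the gap sits immediately after word 10 ("thought").
Base order: Mary had mentioned that a tenant thought that the auditor admitted Felix drafted every module after the meeting.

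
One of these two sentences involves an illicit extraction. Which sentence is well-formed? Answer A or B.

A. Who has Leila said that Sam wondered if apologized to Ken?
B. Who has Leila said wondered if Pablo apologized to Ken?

In A, the wh-phrase is extracted from inside a wh-island (introduced by "if"), which blocks movement.
In B, the extraction path crosses only that-complement boundaries, which are transparent.
So B is grammatical.

B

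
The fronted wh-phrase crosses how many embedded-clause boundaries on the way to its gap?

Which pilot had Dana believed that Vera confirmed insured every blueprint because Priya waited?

2

"which pilot" is extracted from the subject of "insured".
Boundaries crossed, outermost first: [that], [Ø] — 2 in total.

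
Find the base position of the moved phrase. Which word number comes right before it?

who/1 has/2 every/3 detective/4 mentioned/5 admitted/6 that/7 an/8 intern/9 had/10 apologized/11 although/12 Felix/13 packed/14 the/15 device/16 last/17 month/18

5

The displaced element is "who" (word 1).
It is linked across 1 clause boundary (Ø).
It functions as the subject of "admitted", so the gap sits immediately after word 5 ("mentioned").
Base order: Every detective has mentioned who admitted that an intern had apologized although Felix packed the device last month.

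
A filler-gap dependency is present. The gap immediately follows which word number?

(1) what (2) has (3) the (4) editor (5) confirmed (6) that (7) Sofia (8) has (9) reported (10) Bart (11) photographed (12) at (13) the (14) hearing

The displaced element is "what" (word 1).
It is linked across 2 clause boundaries (that → Ø).
It functions as the direct object of "photographed", so the gap sits immediately after word 11 ("photographed").
Base order: The editor has confirmed that Sofia has reported Bart photographed what at the hearing.

11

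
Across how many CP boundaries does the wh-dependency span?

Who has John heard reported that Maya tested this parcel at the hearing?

1

"who" is extracted from the subject of "reported".
Boundaries crossed, outermost first: [Ø] — 1 in total.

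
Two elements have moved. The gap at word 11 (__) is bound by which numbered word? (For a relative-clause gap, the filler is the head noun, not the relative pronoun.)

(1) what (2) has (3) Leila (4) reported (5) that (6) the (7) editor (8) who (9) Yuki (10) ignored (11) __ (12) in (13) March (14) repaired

7

The marked gap is inside the relative clause, the direct object of "ignored".
Its filler is the head noun "editor" (via "who"), at word 7.
(The other dependency links word 1 to a gap after word 14.)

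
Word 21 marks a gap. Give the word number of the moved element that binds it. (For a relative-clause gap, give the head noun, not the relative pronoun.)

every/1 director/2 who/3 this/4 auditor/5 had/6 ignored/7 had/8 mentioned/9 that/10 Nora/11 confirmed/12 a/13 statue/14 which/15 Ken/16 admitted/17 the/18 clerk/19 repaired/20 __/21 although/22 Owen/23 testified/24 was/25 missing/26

The gap at 21 is the object of "repaired", inside a relative clause.
The relative pronoun is "which" (word 15); it is bound by the head noun immediately before it.
Its filler is the head noun "statue", at word 14.

14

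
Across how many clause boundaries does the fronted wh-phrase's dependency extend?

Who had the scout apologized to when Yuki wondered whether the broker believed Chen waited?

"who" originates inside the matrix clause — no clause boundary is crossed.

0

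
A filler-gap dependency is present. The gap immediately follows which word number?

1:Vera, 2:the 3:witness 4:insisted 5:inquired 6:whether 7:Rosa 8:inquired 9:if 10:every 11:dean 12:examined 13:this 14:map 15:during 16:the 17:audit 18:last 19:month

The displaced element is "Vera" (word 1).
It is linked across 1 clause boundary (Ø).
It functions as the subject of "inquired", so the gap sits immediately after word 4 ("insisted").
Base order: The witness insisted that Vera inquired whether Rosa inquired if every dean examined this map during the audit last month.

4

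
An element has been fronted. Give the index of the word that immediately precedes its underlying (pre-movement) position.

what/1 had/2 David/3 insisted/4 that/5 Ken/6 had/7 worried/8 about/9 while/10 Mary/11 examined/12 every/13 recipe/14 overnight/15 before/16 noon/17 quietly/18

9

The displaced element is "what" (word 1).
It is linked across 1 clause boundary (that).
It functions as the object of the preposition "about" of "worried", so the gap sits immediately after word 9 ("about").
Base order: David had insisted that Ken had worried about what while Mary examined every recipe overnight before noon quietly.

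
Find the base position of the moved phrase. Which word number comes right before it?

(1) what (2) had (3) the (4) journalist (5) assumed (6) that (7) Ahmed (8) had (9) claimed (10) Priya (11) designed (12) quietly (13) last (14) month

The displaced element is "what" (word 1).
It is linked across 2 clause boundaries (that → Ø).
It functions as the direct object of "designed", so the gap sits immediately after word 11 ("designed").
Base order: The journalist had assumed that Ahmed had claimed Priya designed what quietly last month.

11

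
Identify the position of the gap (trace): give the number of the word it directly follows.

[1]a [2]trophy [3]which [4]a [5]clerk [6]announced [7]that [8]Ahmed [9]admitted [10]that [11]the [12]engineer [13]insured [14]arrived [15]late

13

The displaced element is "a trophy" (word 2).
It is linked across 2 clause boundaries (that → that).
It functions as the direct object of "insured", so the gap sits immediately after word 13 ("insured").
Base order: A clerk announced that Ahmed admitted that the engineer insured a trophy.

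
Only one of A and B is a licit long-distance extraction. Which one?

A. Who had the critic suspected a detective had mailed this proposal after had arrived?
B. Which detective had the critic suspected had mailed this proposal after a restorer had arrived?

In A, the wh-phrase is extracted from inside an adjunct island (introduced by "after"), which blocks movement.
In B, the extraction path crosses only that-complement boundaries, which are transparent.
So B is grammatical.

B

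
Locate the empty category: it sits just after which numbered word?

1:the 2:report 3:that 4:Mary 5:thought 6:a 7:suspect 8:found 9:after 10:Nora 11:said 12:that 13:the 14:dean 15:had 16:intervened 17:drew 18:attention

The displaced element is "the report" (word 2).
It is linked across 1 clause boundary (Ø).
It functions as the direct object of "found", so the gap sits immediately after word 8 ("found").
Base order: Mary thought a suspect found the report after Nora said that the dean had intervened.

8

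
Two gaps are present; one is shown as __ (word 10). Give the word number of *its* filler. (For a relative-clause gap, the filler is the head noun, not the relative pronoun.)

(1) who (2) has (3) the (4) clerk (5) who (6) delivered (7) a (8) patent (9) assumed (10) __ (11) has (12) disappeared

The marked gap is the subject of "disappeared".
Its filler is the fronted wh-phrase "who", at word 1.
(The other dependency links word 4 to a gap after word 5.)

1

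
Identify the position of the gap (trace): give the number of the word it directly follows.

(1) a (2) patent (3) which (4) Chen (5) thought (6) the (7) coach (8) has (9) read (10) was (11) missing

9

The displaced element is "a patent" (word 2).
It is linked across 1 clause boundary (Ø).
It functions as the direct object of "read", so the gap sits immediately after word 9 ("read").
Base order: Chen thought the coach has read a patent.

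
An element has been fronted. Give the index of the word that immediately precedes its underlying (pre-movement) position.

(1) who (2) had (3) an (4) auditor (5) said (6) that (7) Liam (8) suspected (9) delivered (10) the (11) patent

8

The displaced element is "who" (word 1).
It is linked across 2 clause boundaries (that → Ø).
It functions as the subject of "delivered", so the gap sits immediately after word 8 ("suspected").
Base order: An auditor had said that Liam suspected that who delivered the patent.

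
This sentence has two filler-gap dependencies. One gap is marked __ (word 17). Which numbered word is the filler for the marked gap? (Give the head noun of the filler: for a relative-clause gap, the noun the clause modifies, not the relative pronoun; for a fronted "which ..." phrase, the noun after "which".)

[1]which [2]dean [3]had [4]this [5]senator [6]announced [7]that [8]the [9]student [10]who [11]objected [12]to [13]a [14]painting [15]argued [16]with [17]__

2

The marked gap is the object of the preposition "with" of "argued".
Its filler is the fronted wh-phrase "which dean", at word 2.
(The other dependency links word 9 to a gap after word 10.)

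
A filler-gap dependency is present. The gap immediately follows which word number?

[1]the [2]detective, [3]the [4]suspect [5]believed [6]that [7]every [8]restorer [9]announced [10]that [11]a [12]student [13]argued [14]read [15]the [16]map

The displaced element is "the detective" (word 2).
It is linked across 3 clause boundaries (that → that → Ø).
It functions as the subject of "read", so the gap sits immediately after word 13 ("argued").
Base order: The suspect believed that every restorer announced that a student argued that the detective read the map.

13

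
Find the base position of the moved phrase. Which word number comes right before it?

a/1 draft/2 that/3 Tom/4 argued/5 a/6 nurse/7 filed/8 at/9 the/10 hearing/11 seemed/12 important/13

8

The displaced element is "a draft" (word 2).
It is linked across 1 clause boundary (Ø).
It functions as the direct object of "filed", so the gap sits immediately after word 8 ("filed").
Base order: Tom argued a nurse filed a draft at the hearing.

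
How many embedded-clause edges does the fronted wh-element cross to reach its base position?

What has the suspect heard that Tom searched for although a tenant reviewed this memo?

"what" is extracted from the PP object of "searched".
Boundaries crossed, outermost first: [that] — 1 in total.

1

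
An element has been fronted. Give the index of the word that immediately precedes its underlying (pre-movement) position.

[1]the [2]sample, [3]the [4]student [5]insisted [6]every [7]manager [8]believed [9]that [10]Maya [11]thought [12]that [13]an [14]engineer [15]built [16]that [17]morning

15

The displaced element is "the sample" (word 2).
It is linked across 3 clause boundaries (Ø → that → that).
It functions as the direct object of "built", so the gap sits immediately after word 15 ("built").
Base order: The student insisted every manager believed that Maya thought that an engineer built the sample that morning.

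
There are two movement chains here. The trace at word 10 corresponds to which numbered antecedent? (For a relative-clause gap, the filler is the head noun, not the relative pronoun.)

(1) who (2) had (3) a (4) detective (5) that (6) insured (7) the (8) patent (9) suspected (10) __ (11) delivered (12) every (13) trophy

The marked gap is the subject of "delivered".
Its filler is the fronted wh-phrase "who", at word 1.
(The other dependency links word 4 to a gap after word 5.)

1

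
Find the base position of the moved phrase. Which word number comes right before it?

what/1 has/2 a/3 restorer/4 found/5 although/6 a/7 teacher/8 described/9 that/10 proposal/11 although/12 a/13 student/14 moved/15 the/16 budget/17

5

The displaced element is "what" (word 1).
It functions as the direct object of "found", so the gap sits immediately after word 5 ("found").
Base order: A restorer has found what although a teacher described that proposal although a student moved the budget.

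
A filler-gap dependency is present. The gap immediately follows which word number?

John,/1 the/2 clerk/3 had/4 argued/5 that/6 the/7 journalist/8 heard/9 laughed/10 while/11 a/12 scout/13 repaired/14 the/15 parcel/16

The displaced element is "John" (word 1).
It is linked across 2 clause boundaries (that → Ø).
It functions as the subject of "laughed", so the gap sits immediately after word 9 ("heard").
Base order: The clerk had argued that the journalist heard that John laughed while a scout repaired the parcel.

9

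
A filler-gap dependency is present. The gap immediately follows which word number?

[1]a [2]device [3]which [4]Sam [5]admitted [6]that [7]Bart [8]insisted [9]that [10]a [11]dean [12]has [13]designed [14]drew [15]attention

The displaced element is "a device" (word 2).
It is linked across 2 clause boundaries (that → that).
It functions as the direct object of "designed", so the gap sits immediately after word 13 ("designed").
Base order: Sam admitted that Bart insisted that a dean has designed a device.

13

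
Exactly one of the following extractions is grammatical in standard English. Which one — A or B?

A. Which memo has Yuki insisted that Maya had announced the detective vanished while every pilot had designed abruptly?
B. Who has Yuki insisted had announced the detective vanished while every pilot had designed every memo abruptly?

B

In A, the wh-phrase is extracted from inside an adjunct island (introduced by "while"), which blocks movement.
In B, the extraction path crosses only that-complement boundaries, which are transparent.
So B is grammatical.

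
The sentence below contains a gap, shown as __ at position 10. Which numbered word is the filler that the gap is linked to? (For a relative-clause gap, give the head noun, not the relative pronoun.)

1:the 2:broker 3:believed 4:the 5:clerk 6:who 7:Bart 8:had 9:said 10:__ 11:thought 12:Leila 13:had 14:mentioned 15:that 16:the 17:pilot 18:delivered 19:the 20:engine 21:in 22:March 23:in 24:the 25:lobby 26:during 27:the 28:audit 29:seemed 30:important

The gap at 10 is the subject of "thought", inside a relative clause.
The relative pronoun is "who" (word 6); it is bound by the head noun immediately before it.
Its filler is the head noun "clerk", at word 5.

5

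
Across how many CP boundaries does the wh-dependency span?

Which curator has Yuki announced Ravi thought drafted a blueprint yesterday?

"which curator" is extracted from the subject of "drafted".
Boundaries crossed, outermost first: [Ø], [Ø] — 2 in total.

2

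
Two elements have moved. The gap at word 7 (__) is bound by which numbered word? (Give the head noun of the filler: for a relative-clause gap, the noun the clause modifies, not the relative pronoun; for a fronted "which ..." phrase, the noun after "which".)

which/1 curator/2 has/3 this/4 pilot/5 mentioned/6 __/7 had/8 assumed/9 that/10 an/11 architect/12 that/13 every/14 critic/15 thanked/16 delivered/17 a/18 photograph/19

2

The marked gap is the subject of "assumed".
Its filler is the fronted wh-phrase "which curator", at word 2.
(The other dependency links word 12 to a gap after word 16.)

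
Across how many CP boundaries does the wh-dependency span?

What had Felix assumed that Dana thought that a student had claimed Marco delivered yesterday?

"what" is extracted from the object of "delivered".
Boundaries crossed, outermost first: [that], [that], [Ø] — 3 in total.

3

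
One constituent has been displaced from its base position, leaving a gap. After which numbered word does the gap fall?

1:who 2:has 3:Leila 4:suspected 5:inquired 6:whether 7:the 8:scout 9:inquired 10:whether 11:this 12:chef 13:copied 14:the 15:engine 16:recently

4

The displaced element is "who" (word 1).
It is linked across 1 clause boundary (Ø).
It functions as the subject of "inquired", so the gap sits immediately after word 4 ("suspected").
Base order: Leila has suspected that who inquired whether the scout inquired whether this chef copied the engine recently.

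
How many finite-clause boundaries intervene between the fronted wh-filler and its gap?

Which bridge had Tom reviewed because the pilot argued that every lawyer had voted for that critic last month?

0

"which bridge" originates inside the matrix clause — no clause boundary is crossed.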